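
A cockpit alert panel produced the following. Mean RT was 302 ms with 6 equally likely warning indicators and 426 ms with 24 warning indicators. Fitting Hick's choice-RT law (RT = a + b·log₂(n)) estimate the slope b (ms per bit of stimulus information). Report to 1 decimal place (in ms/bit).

62.0 ms/bit

The slope on a log₂ axis is (426 − 302) / (4.5850 − 2.5850) = 62.000 ms/bit.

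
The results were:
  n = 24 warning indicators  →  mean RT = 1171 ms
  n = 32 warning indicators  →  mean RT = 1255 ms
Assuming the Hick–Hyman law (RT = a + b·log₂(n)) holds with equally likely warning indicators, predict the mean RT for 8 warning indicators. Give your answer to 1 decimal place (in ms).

850.2 ms

RT is linear in log₂ n, so two points fix the line:
  b = (1255 − 1171) / (log₂ 32 − log₂ 24) = 84 / (5 − 4.5850) = 202.391 ms/bit
  a = 1171 − 202.391 × 4.5850 = 243.043 ms
Then RT(8) = 243.043 + 202.391 × log₂ 8 = 243.043 + 202.391 × 3 ≈ 850.217 ms.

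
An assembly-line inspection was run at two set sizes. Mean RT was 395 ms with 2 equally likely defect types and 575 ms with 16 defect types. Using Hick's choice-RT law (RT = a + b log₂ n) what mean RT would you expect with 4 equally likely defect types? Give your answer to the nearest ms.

Solve the two-equation system in a and b:
  b = (575 − 395) / (log₂ 16 − log₂ 2) = 180 / (4 − 1) = 60 ms/bit
  a = 395 − 60 × 1 = 335 ms
Then RT(4) = 335 + 60 × log₂ 4 = 335 + 60 × 2 ≈ 455.000 ms.

455 ms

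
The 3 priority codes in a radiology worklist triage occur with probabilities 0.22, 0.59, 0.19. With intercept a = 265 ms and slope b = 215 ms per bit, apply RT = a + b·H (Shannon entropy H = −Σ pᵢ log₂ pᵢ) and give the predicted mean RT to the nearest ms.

Entropy contributions −pᵢ log₂ pᵢ: 0.4806, 0.4491, 0.4552; sum H = 1.3849 bits.
RT = a + bH = 265 + 215·1.3849 = 562.76 ms.

563 ms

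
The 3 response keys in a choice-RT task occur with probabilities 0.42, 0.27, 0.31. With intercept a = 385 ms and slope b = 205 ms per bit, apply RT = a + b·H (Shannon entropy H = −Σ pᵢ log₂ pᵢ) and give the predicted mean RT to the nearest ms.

705 ms

H = 0.42·log₂(1/0.42) + 0.27·log₂(1/0.27) + 0.31·log₂(1/0.31) = 1.5595 bits.
RT = 385 + 205 × 1.5595 = 704.69 ms.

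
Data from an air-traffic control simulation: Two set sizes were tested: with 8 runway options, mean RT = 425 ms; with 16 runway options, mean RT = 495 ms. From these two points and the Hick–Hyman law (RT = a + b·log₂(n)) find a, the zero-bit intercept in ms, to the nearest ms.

b = (RT₂ − RT₁)/(log₂ n₂ − log₂ n₁) = (495 − 425)/(4 − 3) = 70 ms/bit.
a = RT₁ − b·log₂ n₁ = 425 − 70 × 3 = 215.000 ms.

215 ms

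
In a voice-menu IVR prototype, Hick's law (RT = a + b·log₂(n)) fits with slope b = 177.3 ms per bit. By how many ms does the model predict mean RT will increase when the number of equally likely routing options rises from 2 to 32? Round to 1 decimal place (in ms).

709.2 ms

Only the slope matters, since a is common to both: ΔRT = b·log₂(n₂/n₁).
log₂(32) − log₂(2) = log₂(32/2) = log₂(16) = 4.
ΔRT = 177.3 × 4.0000 = 709.200 ms.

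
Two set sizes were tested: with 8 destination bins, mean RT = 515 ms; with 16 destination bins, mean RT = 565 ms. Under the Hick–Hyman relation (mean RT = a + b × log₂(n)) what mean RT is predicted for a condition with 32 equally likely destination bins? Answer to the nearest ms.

615 ms

Solve the two-equation system in a and b:
  b = (565 − 515) / (log₂ 16 − log₂ 8) = 50 / (4 − 3) = 50 ms/bit
  a = 515 − 50 × 3 = 365 ms
Then RT(32) = 365 + 50 × log₂ 32 = 365 + 50 × 5 ≈ 615.000 ms.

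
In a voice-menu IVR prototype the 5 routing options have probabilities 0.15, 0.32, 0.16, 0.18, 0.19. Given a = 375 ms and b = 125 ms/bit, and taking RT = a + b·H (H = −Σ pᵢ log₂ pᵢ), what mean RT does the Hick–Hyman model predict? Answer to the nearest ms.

Entropy contributions −pᵢ log₂ pᵢ: 0.4105, 0.5260, 0.4230, 0.4453, 0.4552; sum H = 2.2601 bits.
RT = a + bH = 375 + 125·2.2601 = 657.52 ms.

658 ms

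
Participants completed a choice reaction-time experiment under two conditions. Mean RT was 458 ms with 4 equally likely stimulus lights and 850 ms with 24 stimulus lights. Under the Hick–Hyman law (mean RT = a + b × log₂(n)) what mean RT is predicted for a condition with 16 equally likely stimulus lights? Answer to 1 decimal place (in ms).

761.3 ms

RT is linear in log₂ n, so two points fix the line:
  b = (850 − 458) / (log₂ 24 − log₂ 4) = 392 / (4.5850 − 2) = 151.646 ms/bit
  a = 458 − 151.646 × 2 = 154.707 ms
Then RT(16) = 154.707 + 151.646 × log₂ 16 = 154.707 + 151.646 × 4 ≈ 761.293 ms.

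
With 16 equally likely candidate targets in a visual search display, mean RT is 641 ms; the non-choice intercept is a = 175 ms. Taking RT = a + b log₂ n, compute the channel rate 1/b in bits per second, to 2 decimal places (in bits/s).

b = (641 − 175)/log₂ 16 = 466/4 = 116.500 ms per bit = 0.11650 s/bit; the reciprocal is 8.584 bits/s.

8.58 bits/s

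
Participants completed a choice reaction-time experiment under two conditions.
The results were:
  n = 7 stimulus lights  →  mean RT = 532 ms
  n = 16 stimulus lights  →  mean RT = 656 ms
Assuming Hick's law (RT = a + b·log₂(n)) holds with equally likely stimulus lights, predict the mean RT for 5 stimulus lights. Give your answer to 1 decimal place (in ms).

481.5 ms

Fit slope and intercept:
  b = (656 − 532) / (log₂ 16 − log₂ 7) = 124 / (4 − 2.8074) = 103.971 ms/bit
  a = 532 − 103.971 × 2.8074 = 240.118 ms
Then RT(5) = 240.118 + 103.971 × log₂ 5 = 240.118 + 103.971 × 2.3219 ≈ 481.530 ms.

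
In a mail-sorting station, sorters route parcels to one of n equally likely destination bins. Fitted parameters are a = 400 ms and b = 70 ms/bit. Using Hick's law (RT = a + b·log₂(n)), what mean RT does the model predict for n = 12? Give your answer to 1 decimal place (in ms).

log₂(12) = 3.5850 bits, so RT = 400 + 70 × 3.5850 ≈ 650.947 ms.

650.9 ms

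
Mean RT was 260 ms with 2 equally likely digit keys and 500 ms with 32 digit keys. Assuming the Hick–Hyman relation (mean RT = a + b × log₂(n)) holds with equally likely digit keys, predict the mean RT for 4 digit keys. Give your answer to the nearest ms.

With log₂ n on the abscissa the relation is linear; from the two conditions:
  b = (500 − 260) / (log₂ 32 − log₂ 2) = 240 / (5 − 1) = 60 ms/bit
  a = 260 − 60 × 1 = 200 ms
Then RT(4) = 200 + 60 × log₂ 4 = 200 + 60 × 2 ≈ 320.000 ms.

320 ms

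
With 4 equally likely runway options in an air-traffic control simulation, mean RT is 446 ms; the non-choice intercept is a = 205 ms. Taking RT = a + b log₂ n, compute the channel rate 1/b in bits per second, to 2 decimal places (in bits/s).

Choice component = 446 − 205 = 241 ms over log₂(4) = 2 bits.
b = 241 / 2 = 120.500 ms/bit, so 1/b = 8.299 bits/s.

8.30 bits/s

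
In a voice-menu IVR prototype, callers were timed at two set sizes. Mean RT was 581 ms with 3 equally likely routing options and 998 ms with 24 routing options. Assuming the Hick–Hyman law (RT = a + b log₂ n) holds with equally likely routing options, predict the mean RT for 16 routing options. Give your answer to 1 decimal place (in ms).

916.7 ms

Solve the two-equation system in a and b:
  b = (998 − 581) / (log₂ 24 − log₂ 3) = 417 / (4.5850 − 1.5850) = 139.000 ms/bit
  a = 581 − 139.000 × 1.5850 = 360.690 ms
Then RT(16) = 360.690 + 139.000 × log₂ 16 = 360.690 + 139.000 × 4 ≈ 916.690 ms.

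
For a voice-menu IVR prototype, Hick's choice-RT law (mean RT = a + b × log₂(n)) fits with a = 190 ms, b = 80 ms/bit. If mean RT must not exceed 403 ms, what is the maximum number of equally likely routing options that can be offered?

80·log₂ n ≤ 403 − 190 = 213, giving log₂ n ≤ 2.6625 and n ≤ 6.331. The largest whole number is 6.

6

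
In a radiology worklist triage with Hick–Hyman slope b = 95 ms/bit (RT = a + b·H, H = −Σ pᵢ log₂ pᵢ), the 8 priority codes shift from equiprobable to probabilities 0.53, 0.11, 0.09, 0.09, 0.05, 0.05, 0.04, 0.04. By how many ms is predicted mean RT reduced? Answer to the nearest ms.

70 ms

The RT saving is b·ΔH. Equiprobable H₀ = log₂(8) = 3.0000 bits; with the given probabilities H = 2.2647 bits.
b·(H₀ − H) = 95 × (3.0000 − 2.2647) = 69.85 ms.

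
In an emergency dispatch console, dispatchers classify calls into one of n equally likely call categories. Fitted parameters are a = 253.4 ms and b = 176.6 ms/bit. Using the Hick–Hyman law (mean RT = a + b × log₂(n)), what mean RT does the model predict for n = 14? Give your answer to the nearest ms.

log₂(14) = 3.8074 bits, so RT = 253.4 + 176.6 × 3.8074 ≈ 925.779 ms.

926 ms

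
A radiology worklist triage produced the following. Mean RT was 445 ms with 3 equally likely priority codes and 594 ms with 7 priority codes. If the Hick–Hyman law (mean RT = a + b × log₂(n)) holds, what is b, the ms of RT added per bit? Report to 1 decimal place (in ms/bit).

121.9 ms/bit

The slope on a log₂ axis is (594 − 445) / (2.8074 − 1.5850) = 121.892 ms/bit.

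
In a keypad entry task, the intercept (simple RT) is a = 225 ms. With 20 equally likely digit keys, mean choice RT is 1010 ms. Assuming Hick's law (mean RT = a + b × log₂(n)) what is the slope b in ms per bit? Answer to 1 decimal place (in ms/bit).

b = (1010 − 225) / log₂(20) = 785 / 4.3219 = 181.632 ms/bit.

181.6 ms/bit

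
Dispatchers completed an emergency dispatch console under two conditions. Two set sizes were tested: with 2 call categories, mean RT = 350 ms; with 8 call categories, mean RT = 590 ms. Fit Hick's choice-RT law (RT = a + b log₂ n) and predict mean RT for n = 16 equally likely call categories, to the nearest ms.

710 ms

With log₂ n on the abscissa the relation is linear; from the two conditions:
  b = (590 − 350) / (log₂ 8 − log₂ 2) = 240 / (3 − 1) = 120 ms/bit
  a = 350 − 120 × 1 = 230 ms
Then RT(16) = 230 + 120 × log₂ 16 = 230 + 120 × 4 ≈ 710.000 ms.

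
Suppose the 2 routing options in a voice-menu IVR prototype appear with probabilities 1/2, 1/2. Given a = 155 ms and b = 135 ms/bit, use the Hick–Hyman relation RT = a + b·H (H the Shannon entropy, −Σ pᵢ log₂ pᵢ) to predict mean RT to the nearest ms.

290 ms

H = −Σ pᵢ log₂ pᵢ = 0.5·1 + 0.5·1 = 1.000 bits.
RT = 155 + 135 × 1.000 = 290.00 ms.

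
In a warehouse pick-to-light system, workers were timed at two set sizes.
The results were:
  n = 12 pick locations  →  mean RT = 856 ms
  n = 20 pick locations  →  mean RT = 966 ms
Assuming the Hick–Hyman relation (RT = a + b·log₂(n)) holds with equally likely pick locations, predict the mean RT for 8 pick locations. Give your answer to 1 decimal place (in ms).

768.7 ms

Fit slope and intercept:
  b = (966 − 856) / (log₂ 20 − log₂ 12) = 110 / (4.3219 − 3.5850) = 149.261 ms/bit
  a = 856 − 149.261 × 3.5850 = 320.906 ms
Then RT(8) = 320.906 + 149.261 × log₂ 8 = 320.906 + 149.261 × 3 ≈ 768.688 ms.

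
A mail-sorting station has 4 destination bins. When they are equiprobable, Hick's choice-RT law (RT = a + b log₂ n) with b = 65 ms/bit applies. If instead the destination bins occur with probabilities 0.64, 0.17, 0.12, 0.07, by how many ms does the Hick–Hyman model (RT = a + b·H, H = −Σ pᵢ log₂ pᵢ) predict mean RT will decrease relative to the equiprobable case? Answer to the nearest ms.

34 ms

Equiprobable entropy H₀ = log₂ 4 = 2.0000 bits.
Skewed entropy H = −Σ pᵢ log₂ pᵢ = 1.4823 bits.
ΔRT = b·(H₀ − H) = 65 × 0.5177 = 33.65 ms.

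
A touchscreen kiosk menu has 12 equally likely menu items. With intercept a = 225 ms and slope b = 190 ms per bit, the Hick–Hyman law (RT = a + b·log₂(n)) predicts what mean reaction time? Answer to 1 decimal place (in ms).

906.1 ms

log₂(12) = 3.5850 bits, so RT = 225 + 190 × 3.5850 ≈ 906.143 ms.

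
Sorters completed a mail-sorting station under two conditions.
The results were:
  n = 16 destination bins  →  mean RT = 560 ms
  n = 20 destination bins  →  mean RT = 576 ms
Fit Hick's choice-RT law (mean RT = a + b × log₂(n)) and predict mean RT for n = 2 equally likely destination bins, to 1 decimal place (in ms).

Fit slope and intercept:
  b = (576 − 560) / (log₂ 20 − log₂ 16) = 16 / (4.3219 − 4) = 49.701 ms/bit
  a = 560 − 49.701 × 4 = 361.198 ms
Then RT(2) = 361.198 + 49.701 × log₂ 2 = 361.198 + 49.701 × 1 ≈ 410.898 ms.

410.9 ms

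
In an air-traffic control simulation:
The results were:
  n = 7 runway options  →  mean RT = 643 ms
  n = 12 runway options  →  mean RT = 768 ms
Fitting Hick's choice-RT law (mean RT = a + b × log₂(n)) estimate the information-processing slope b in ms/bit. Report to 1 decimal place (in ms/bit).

160.7 ms/bit

b = (RT₂ − RT₁)/(log₂ n₂ − log₂ n₁) = (768 − 643)/(3.5850 − 2.8074) = 160.749 ms/bit.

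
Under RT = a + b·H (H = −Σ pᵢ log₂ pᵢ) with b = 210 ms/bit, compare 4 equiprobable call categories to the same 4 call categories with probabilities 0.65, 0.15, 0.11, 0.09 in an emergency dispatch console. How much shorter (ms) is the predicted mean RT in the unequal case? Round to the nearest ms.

110 ms

Equiprobable entropy H₀ = log₂ 4 = 2.0000 bits.
Skewed entropy H = −Σ pᵢ log₂ pᵢ = 1.4775 bits.
ΔRT = b·(H₀ − H) = 210 × 0.5225 = 109.73 ms.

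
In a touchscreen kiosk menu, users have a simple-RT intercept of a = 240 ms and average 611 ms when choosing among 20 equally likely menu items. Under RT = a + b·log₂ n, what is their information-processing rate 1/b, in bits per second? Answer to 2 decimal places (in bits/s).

11.65 bits/s

b = (611 − 240)/log₂ 20 = 371/4.3219 = 85.841 ms per bit = 0.08584 s/bit; the reciprocal is 11.649 bits/s.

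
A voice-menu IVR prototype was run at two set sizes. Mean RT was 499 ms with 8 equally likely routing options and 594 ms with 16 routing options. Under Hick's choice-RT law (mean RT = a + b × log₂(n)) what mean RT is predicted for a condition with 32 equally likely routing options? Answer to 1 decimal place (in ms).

Fit slope and intercept:
  b = (594 − 499) / (log₂ 16 − log₂ 8) = 95 / (4 − 3) = 95.000 ms/bit
  a = 499 − 95.000 × 3 = 214.000 ms
Then RT(32) = 214.000 + 95.000 × log₂ 32 = 214.000 + 95.000 × 5 ≈ 689.000 ms.

689.0 ms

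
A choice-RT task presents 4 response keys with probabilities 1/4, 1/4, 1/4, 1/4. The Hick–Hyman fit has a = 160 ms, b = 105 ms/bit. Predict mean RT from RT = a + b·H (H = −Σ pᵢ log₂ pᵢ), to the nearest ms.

Each term −pᵢ log₂ pᵢ: 0.25·2 + 0.25·2 + 0.25·2 + 0.25·2; summed, H = 2.000 bits.
Mean RT = a + bH = 160 + 105·2.000 = 370.00 ms.

370 ms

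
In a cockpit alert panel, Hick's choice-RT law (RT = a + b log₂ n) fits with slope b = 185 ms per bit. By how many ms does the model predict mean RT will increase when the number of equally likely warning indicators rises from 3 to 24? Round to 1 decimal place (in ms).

The intercept a cancels: ΔRT = b·(log₂ n₂ − log₂ n₁) = b·log₂(n₂/n₁).
log₂(24) − log₂(3) = log₂(24/3) = log₂(8) = 3.
ΔRT = 185 × 3.0000 = 555.000 ms.

555.0 ms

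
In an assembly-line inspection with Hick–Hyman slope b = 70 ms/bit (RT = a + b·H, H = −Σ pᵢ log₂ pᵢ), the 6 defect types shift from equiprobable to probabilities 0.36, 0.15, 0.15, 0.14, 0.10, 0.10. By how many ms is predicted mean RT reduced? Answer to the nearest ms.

12 ms

Equiprobable entropy H₀ = log₂ 6 = 2.5850 bits.
Skewed entropy H = −Σ pᵢ log₂ pᵢ = 2.4132 bits.
ΔRT = b·(H₀ − H) = 70 × 0.1718 = 12.02 ms.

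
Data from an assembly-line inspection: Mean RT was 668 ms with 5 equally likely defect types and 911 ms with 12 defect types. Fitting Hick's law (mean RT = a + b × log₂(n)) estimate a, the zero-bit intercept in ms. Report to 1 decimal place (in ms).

The slope on a log₂ axis is (911 − 668) / (3.5850 − 2.3219) = 192.394 ms/bit.
Intercept: a = 668 − 192.394·log₂(5) = 221.275 ms.

221.3 ms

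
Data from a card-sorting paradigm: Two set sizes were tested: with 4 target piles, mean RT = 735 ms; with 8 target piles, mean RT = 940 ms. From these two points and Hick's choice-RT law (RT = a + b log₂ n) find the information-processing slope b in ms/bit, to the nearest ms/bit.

205 ms/bit

Slope: b = (940 − 735) / (log₂ 8 − log₂ 4) = 205/1.0000 = 205 ms/bit.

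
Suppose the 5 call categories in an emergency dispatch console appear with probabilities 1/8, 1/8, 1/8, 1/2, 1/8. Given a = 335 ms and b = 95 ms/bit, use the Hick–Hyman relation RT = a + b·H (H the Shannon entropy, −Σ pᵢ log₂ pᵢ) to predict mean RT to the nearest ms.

H = −Σ pᵢ log₂ pᵢ = 0.125·3 + 0.125·3 + 0.125·3 + 0.5·1 + 0.125·3 = 2.000 bits.
RT = 335 + 95 × 2.000 = 525.00 ms.

525 ms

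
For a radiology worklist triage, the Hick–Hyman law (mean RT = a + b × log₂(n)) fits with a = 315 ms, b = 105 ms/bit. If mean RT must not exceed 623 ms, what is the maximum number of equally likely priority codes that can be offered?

105·log₂ n ≤ 623 − 315 = 308, giving log₂ n ≤ 2.9333 and n ≤ 7.639. The largest whole number is 7.

7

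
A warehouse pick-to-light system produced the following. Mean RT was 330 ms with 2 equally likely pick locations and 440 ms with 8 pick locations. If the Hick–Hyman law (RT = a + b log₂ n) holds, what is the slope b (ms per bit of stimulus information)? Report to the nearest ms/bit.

b = (RT₂ − RT₁)/(log₂ n₂ − log₂ n₁) = (440 − 330)/(3 − 1) = 55 ms/bit.

55 ms/bit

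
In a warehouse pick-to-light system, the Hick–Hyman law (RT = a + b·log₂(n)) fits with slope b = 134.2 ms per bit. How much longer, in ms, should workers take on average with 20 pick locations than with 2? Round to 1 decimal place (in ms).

Only the slope matters, since a is common to both: ΔRT = b·log₂(n₂/n₁).
log₂(20) − log₂(2) = 4.3219 − 1 = 3.3219.
ΔRT = 134.2 × 3.3219 = 445.803 ms.

445.8 ms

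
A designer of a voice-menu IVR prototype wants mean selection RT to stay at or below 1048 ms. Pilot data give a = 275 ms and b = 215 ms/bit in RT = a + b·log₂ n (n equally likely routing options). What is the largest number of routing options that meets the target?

12

Set 275 + 215·log₂ n ≤ 1048 → log₂ n ≤ (1048 − 275)/215 = 3.5953.
So n ≤ 2^3.5953 = 12.087; the largest integer n is 12.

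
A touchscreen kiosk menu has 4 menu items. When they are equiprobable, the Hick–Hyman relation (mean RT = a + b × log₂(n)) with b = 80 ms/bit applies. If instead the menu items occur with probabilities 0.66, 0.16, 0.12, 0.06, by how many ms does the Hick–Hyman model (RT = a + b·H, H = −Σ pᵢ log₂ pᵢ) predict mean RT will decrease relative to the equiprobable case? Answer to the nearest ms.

46 ms

The RT saving is b·ΔH. Equiprobable H₀ = log₂(4) = 2.0000 bits; with the given probabilities H = 1.4293 bits.
b·(H₀ − H) = 80 × (2.0000 − 1.4293) = 45.66 ms.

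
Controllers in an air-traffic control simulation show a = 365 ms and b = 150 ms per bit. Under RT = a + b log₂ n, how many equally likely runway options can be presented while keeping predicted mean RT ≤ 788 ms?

150·log₂ n ≤ 788 − 365 = 423, giving log₂ n ≤ 2.8200 and n ≤ 7.062. The largest whole number is 7.

7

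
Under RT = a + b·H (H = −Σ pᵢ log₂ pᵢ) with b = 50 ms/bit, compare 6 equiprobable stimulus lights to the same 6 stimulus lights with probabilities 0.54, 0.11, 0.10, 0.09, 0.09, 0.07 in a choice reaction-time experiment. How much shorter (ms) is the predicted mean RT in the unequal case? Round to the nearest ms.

26 ms

Equiprobable entropy H₀ = log₂ 6 = 2.5850 bits.
Skewed entropy H = −Σ pᵢ log₂ pᵢ = 2.0564 bits.
ΔRT = b·(H₀ − H) = 50 × 0.5286 = 26.43 ms.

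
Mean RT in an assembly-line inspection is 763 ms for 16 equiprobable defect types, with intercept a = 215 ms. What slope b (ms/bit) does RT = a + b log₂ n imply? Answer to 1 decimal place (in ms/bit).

137.0 ms/bit

b = (763 − 215) / log₂(16) = 548 / 4 = 137.000 ms/bit.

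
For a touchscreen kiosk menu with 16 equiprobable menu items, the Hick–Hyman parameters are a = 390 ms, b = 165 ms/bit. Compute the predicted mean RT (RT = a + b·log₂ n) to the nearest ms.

log₂(16) = 4 bits, so RT = 390 + 165 × 4 ≈ 1050.000 ms.

1050 ms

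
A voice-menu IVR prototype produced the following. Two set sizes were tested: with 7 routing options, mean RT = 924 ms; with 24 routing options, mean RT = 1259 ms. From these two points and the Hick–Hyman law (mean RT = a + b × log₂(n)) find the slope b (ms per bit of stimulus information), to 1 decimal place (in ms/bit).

b = (RT₂ − RT₁)/(log₂ n₂ − log₂ n₁) = (1259 − 924)/(4.5850 − 2.8074) = 188.456 ms/bit.

188.5 ms/bit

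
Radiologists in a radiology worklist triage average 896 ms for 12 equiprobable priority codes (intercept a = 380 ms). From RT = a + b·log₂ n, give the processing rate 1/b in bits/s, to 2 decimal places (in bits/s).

6.95 bits/s

Choice component = 896 − 380 = 516 ms over log₂(12) = 3.5850 bits.
b = 516 / 3.5850 = 143.935 ms/bit, so 1/b = 6.948 bits/s.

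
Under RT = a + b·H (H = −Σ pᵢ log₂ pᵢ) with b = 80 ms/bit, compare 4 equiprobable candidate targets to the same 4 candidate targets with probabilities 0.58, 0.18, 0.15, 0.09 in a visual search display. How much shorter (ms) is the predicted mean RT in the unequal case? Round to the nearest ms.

30 ms

The RT saving is b·ΔH. Equiprobable H₀ = log₂(4) = 2.0000 bits; with the given probabilities H = 1.6243 bits.
b·(H₀ − H) = 80 × (2.0000 − 1.6243) = 30.05 ms.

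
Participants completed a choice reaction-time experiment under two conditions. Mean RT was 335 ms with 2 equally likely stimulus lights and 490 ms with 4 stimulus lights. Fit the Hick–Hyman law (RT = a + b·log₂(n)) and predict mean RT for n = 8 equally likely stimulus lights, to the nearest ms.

RT is linear in log₂ n, so two points fix the line:
  b = (490 − 335) / (log₂ 4 − log₂ 2) = 155 / (2 − 1) = 155 ms/bit
  a = 335 − 155 × 1 = 180 ms
Then RT(8) = 180 + 155 × log₂ 8 = 180 + 155 × 3 ≈ 645.000 ms.

645 ms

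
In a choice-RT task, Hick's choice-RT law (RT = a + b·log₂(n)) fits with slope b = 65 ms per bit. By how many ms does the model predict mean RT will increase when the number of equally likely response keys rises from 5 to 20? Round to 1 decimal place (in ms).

130.0 ms

Only the slope matters, since a is common to both: ΔRT = b·log₂(n₂/n₁).
log₂(20) − log₂(5) = log₂(20/5) = log₂(4) = 2.
ΔRT = 65 × 2.0000 = 130.000 ms.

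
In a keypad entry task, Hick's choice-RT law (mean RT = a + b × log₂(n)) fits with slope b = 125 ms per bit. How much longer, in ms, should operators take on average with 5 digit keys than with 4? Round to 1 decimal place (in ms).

40.2 ms

ΔRT = (a + b log₂ n₂) − (a + b log₂ n₁) = b·(log₂ n₂ − log₂ n₁).
log₂(5) − log₂(4) = 2.3219 − 2 = 0.3219.
ΔRT = 125 × 0.3219 = 40.241 ms.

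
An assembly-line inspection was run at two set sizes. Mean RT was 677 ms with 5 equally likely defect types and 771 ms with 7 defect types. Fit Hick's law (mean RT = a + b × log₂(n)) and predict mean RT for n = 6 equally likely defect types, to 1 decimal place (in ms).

With log₂ n on the abscissa the relation is linear; from the two conditions:
  b = (771 − 677) / (log₂ 7 − log₂ 5) = 94 / (2.8074 − 2.3219) = 193.644 ms/bit
  a = 677 − 193.644 × 2.3219 = 227.373 ms
Then RT(6) = 227.373 + 193.644 × log₂ 6 = 227.373 + 193.644 × 2.5850 ≈ 727.935 ms.

727.9 ms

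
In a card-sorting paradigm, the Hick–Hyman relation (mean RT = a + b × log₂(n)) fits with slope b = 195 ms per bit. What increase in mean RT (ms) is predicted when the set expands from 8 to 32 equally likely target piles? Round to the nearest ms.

ΔRT = (a + b log₂ n₂) − (a + b log₂ n₁) = b·(log₂ n₂ − log₂ n₁).
log₂(32) − log₂(8) = log₂(32/8) = log₂(4) = 2.
ΔRT = 195 × 2.0000 = 390.000 ms.

390 ms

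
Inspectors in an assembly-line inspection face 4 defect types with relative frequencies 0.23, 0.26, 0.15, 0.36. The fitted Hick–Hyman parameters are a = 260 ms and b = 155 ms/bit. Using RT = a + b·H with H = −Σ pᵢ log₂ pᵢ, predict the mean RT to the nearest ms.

Entropy contributions −pᵢ log₂ pᵢ: 0.4877, 0.5053, 0.4105, 0.5306; sum H = 1.9341 bits.
RT = a + bH = 260 + 155·1.9341 = 559.79 ms.

560 ms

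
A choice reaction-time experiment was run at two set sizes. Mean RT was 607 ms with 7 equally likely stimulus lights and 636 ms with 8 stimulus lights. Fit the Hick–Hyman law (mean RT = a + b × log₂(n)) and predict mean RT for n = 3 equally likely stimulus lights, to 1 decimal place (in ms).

RT is linear in log₂ n, so two points fix the line:
  b = (636 − 607) / (log₂ 8 − log₂ 7) = 29 / (3 − 2.8074) = 150.536 ms/bit
  a = 607 − 150.536 × 2.8074 = 184.392 ms
Then RT(3) = 184.392 + 150.536 × log₂ 3 = 184.392 + 150.536 × 1.5850 ≈ 422.986 ms.

423.0 ms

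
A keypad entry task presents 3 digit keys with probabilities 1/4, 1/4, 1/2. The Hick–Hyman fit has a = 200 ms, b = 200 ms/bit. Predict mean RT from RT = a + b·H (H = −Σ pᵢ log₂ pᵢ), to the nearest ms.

500 ms

H = −Σ pᵢ log₂ pᵢ = 0.25·2 + 0.25·2 + 0.5·1 = 1.500 bits.
RT = 200 + 200 × 1.500 = 500.00 ms.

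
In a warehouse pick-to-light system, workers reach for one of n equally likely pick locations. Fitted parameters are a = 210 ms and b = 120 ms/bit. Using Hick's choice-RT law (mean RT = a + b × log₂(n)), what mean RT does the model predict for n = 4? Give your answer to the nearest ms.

log₂(4) = 2 bits, so RT = 210 + 120 × 2 ≈ 450.000 ms.

450 ms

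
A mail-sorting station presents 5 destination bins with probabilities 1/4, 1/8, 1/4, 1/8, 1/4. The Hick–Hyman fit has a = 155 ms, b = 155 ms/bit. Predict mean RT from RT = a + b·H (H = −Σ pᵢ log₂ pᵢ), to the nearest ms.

504 ms

H = −Σ pᵢ log₂ pᵢ = 0.25·2 + 0.125·3 + 0.25·2 + 0.125·3 + 0.25·2 = 2.250 bits.
RT = 155 + 155 × 2.250 = 503.75 ms.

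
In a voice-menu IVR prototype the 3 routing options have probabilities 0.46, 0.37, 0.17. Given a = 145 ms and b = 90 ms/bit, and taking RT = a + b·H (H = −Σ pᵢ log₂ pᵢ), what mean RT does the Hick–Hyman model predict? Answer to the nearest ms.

H = 0.46·log₂(1/0.46) + 0.37·log₂(1/0.37) + 0.17·log₂(1/0.17) = 1.4807 bits.
RT = 145 + 90 × 1.4807 = 278.26 ms.

278 ms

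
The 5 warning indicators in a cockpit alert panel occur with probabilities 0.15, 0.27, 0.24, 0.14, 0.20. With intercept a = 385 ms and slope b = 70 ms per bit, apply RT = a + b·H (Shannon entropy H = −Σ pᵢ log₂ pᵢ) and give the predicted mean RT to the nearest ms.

544 ms

H = 0.15·log₂(1/0.15) + 0.27·log₂(1/0.27) + 0.24·log₂(1/0.24) + 0.14·log₂(1/0.14) + 0.20·log₂(1/0.20) = 2.2762 bits.
RT = 385 + 70 × 2.2762 = 544.33 ms.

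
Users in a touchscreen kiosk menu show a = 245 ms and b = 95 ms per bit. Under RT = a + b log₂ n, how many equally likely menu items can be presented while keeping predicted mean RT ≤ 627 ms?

Set 245 + 95·log₂ n ≤ 627 → log₂ n ≤ (627 − 245)/95 = 4.0211.
So n ≤ 2^4.0211 = 16.235; the largest integer n is 16.

16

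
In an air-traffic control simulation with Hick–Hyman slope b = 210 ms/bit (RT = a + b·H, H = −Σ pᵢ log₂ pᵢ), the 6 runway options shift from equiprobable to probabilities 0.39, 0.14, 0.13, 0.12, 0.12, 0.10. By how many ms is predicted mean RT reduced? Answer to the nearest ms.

44 ms

The RT saving is b·ΔH. Equiprobable H₀ = log₂(6) = 2.5850 bits; with the given probabilities H = 2.3759 bits.
b·(H₀ − H) = 210 × (2.5850 − 2.3759) = 43.91 ms.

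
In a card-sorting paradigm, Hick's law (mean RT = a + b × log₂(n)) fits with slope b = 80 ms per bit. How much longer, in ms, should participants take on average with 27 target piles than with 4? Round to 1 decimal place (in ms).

ΔRT = (a + b log₂ n₂) − (a + b log₂ n₁) = b·(log₂ n₂ − log₂ n₁).
log₂(27) − log₂(4) = 4.7549 − 2 = 2.7549.
ΔRT = 80 × 2.7549 = 220.391 ms.

220.4 ms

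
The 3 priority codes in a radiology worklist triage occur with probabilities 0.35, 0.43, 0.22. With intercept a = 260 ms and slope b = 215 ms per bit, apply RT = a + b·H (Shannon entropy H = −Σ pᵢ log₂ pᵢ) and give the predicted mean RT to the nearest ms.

590 ms

Entropy contributions −pᵢ log₂ pᵢ: 0.5301, 0.5236, 0.4806; sum H = 1.5342 bits.
RT = a + bH = 260 + 215·1.5342 = 589.86 ms.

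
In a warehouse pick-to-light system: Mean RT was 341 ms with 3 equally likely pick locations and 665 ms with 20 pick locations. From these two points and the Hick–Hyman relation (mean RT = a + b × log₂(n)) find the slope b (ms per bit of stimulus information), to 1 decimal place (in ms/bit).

118.4 ms/bit

b = (RT₂ − RT₁)/(log₂ n₂ − log₂ n₁) = (665 − 341)/(4.3219 − 1.5850) = 118.379 ms/bit.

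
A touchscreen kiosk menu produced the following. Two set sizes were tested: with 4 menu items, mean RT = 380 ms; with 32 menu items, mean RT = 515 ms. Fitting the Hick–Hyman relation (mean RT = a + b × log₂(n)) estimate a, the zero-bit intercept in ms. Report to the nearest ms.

Slope: b = (515 − 380) / (log₂ 32 − log₂ 4) = 135/3.0000 = 45 ms/bit.
Intercept: a = 380 − 45·log₂(4) = 290.000 ms.

290 ms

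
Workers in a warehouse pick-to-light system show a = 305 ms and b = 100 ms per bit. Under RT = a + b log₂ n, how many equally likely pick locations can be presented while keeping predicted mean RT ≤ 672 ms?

Set 305 + 100·log₂ n ≤ 672 → log₂ n ≤ (672 − 305)/100 = 3.6700.
So n ≤ 2^3.6700 = 12.729; the largest integer n is 12.

12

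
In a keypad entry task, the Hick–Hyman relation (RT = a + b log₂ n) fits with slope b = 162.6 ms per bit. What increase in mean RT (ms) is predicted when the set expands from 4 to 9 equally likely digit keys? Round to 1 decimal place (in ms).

190.2 ms

Only the slope matters, since a is common to both: ΔRT = b·log₂(n₂/n₁).
log₂(9) − log₂(4) = 3.1699 − 2 = 1.1699.
ΔRT = 162.6 × 1.1699 = 190.230 ms.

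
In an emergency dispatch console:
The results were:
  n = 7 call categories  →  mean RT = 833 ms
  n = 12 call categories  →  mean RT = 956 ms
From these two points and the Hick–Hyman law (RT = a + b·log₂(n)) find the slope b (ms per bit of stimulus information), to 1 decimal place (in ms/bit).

158.2 ms/bit

b = (RT₂ − RT₁)/(log₂ n₂ − log₂ n₁) = (956 − 833)/(3.5850 − 2.8074) = 158.177 ms/bit.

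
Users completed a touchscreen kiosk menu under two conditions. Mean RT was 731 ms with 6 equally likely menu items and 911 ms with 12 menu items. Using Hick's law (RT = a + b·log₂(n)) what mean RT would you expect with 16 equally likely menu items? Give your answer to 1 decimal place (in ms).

985.7 ms

RT is linear in log₂ n, so two points fix the line:
  b = (911 − 731) / (log₂ 12 − log₂ 6) = 180 / (3.5850 − 2.5850) = 180.000 ms/bit
  a = 731 − 180.000 × 2.5850 = 265.707 ms
Then RT(16) = 265.707 + 180.000 × log₂ 16 = 265.707 + 180.000 × 4 ≈ 985.707 ms.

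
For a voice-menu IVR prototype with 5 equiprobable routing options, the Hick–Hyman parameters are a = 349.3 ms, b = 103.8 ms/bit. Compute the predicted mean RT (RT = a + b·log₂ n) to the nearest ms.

log₂(5) = 2.3219 bits, so RT = 349.3 + 103.8 × 2.3219 ≈ 590.316 ms.

590 ms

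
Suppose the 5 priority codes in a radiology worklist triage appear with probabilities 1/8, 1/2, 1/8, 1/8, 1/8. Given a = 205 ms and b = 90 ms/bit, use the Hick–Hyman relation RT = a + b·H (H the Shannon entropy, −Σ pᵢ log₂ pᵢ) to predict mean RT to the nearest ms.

H = −Σ pᵢ log₂ pᵢ = 0.125·3 + 0.5·1 + 0.125·3 + 0.125·3 + 0.125·3 = 2.000 bits.
RT = 205 + 90 × 2.000 = 385.00 ms.

385 ms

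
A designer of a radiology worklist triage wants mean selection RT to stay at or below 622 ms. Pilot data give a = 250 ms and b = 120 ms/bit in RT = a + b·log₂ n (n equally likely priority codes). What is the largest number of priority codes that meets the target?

Information budget: (622 − 250)/120 = 3.1000 bits, so n ≤ 2^3.1000 = 8.574 → at most 8.

8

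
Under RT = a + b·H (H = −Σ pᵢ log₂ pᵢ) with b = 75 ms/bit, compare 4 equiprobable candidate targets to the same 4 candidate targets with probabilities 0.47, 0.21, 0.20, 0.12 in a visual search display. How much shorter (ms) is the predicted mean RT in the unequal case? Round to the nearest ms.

14 ms

Equiprobable entropy H₀ = log₂ 4 = 2.0000 bits.
Skewed entropy H = −Σ pᵢ log₂ pᵢ = 1.8162 bits.
ΔRT = b·(H₀ − H) = 75 × 0.1838 = 13.78 ms.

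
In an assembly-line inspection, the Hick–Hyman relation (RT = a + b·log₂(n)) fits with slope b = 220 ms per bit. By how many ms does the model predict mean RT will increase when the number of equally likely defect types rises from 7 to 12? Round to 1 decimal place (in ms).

171.1 ms

ΔRT = (a + b log₂ n₂) − (a + b log₂ n₁) = b·(log₂ n₂ − log₂ n₁).
log₂(12) − log₂(7) = 3.5850 − 2.8074 = 0.7776.
ΔRT = 220 × 0.7776 = 171.074 ms.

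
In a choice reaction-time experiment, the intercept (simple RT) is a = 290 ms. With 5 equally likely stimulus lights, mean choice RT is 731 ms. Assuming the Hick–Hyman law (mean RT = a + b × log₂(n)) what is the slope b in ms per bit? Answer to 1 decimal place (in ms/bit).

log₂(5) = 2.3219 bits.
b = (RT − a)/log₂ n = (731 − 290) / 2.3219 = 189.928 ms/bit.

189.9 ms/bit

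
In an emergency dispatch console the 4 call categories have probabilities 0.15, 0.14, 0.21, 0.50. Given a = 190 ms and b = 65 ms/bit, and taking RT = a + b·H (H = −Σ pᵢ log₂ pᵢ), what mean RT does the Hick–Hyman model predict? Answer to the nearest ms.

Entropy contributions −pᵢ log₂ pᵢ: 0.4105, 0.3971, 0.4728, 0.5000; sum H = 1.7805 bits.
RT = a + bH = 190 + 65·1.7805 = 305.73 ms.

306 ms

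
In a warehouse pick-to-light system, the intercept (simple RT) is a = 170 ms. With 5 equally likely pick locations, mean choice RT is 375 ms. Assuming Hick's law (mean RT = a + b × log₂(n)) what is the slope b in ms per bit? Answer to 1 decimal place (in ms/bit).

88.3 ms/bit

log₂(5) = 2.3219 bits.
b = (RT − a)/log₂ n = (375 − 170) / 2.3219 = 88.289 ms/bit.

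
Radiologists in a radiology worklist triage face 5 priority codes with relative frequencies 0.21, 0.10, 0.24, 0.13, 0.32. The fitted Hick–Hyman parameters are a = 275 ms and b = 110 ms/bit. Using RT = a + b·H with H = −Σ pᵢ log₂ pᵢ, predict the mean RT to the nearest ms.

518 ms

H = 0.21·log₂(1/0.21) + 0.10·log₂(1/0.10) + 0.24·log₂(1/0.24) + 0.13·log₂(1/0.13) + 0.32·log₂(1/0.32) = 2.2078 bits.
RT = 275 + 110 × 2.2078 = 517.86 ms.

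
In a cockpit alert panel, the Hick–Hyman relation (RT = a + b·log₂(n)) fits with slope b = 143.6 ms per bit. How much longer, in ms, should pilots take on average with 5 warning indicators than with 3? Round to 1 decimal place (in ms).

ΔRT = (a + b log₂ n₂) − (a + b log₂ n₁) = b·(log₂ n₂ − log₂ n₁).
log₂(5) − log₂(3) = 2.3219 − 1.5850 = 0.7370.
ΔRT = 143.6 × 0.7370 = 105.828 ms.

105.8 ms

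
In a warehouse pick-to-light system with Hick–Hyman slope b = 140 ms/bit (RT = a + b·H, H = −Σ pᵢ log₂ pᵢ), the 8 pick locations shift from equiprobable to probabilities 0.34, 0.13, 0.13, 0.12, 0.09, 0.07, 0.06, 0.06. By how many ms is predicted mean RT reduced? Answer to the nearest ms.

The RT saving is b·ΔH. Equiprobable H₀ = log₂(8) = 3.0000 bits; with the given probabilities H = 2.7298 bits.
b·(H₀ − H) = 140 × (3.0000 − 2.7298) = 37.83 ms.

38 ms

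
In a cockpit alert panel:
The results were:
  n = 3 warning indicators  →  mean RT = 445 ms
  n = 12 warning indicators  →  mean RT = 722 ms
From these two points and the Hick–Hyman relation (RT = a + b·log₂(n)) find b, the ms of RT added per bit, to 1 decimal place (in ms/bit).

138.5 ms/bit

b = (RT₂ − RT₁)/(log₂ n₂ − log₂ n₁) = (722 − 445)/(3.5850 − 1.5850) = 138.500 ms/bit.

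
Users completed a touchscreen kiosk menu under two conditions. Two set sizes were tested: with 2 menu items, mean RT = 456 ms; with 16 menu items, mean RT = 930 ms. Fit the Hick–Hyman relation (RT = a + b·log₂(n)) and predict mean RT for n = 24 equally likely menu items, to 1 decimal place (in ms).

1022.4 ms

Solve the two-equation system in a and b:
  b = (930 − 456) / (log₂ 16 − log₂ 2) = 474 / (4 − 1) = 158.000 ms/bit
  a = 456 − 158.000 × 1 = 298.000 ms
Then RT(24) = 298.000 + 158.000 × log₂ 24 = 298.000 + 158.000 × 4.5850 ≈ 1022.424 ms.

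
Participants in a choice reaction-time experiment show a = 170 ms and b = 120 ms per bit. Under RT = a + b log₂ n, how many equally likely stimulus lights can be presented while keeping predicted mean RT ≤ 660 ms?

16

120·log₂ n ≤ 660 − 170 = 490, giving log₂ n ≤ 4.0833 and n ≤ 16.951. The largest whole number is 16.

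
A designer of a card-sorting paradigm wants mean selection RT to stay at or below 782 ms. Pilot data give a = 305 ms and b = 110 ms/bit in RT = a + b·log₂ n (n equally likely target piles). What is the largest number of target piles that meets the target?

Set 305 + 110·log₂ n ≤ 782 → log₂ n ≤ (782 − 305)/110 = 4.3364.
So n ≤ 2^4.3364 = 20.201; the largest integer n is 20.

20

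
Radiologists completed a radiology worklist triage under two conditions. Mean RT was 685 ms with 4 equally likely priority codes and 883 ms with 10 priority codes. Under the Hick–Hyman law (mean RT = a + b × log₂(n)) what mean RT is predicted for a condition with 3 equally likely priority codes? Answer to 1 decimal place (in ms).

With log₂ n on the abscissa the relation is linear; from the two conditions:
  b = (883 − 685) / (log₂ 10 − log₂ 4) = 198 / (3.3219 − 2) = 149.781 ms/bit
  a = 685 − 149.781 × 2 = 385.438 ms
Then RT(3) = 385.438 + 149.781 × log₂ 3 = 385.438 + 149.781 × 1.5850 ≈ 622.835 ms.

622.8 ms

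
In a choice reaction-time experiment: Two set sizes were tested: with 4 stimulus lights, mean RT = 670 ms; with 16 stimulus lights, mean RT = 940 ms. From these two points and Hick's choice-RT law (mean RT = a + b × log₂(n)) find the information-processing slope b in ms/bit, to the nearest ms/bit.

135 ms/bit

b = (RT₂ − RT₁)/(log₂ n₂ − log₂ n₁) = (940 − 670)/(4 − 2) = 135 ms/bit.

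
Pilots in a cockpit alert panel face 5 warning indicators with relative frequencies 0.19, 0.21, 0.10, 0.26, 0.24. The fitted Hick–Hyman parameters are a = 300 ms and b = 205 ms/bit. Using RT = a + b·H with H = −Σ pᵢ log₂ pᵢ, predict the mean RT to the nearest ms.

H = 0.19·log₂(1/0.19) + 0.21·log₂(1/0.21) + 0.10·log₂(1/0.10) + 0.26·log₂(1/0.26) + 0.24·log₂(1/0.24) = 2.2597 bits.
RT = 300 + 205 × 2.2597 = 763.23 ms.

763 ms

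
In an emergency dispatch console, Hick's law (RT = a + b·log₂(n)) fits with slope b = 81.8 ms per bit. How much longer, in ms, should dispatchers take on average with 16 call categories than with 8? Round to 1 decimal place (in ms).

81.8 ms

ΔRT = (a + b log₂ n₂) − (a + b log₂ n₁) = b·(log₂ n₂ − log₂ n₁).
log₂(16) − log₂(8) = log₂(16/8) = log₂(2) = 1.
ΔRT = 81.8 × 1.0000 = 81.800 ms.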